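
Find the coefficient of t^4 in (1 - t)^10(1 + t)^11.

45

Coefficient of t^4 = Σ_{j} C(10,j)·(-1)^j·C(11,4-j)·1^(4-j) for j from 0 to 4.
= 330 + (-1650) + 2475 + (-1320) + 210 = 45.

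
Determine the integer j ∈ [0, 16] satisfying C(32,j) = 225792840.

12

C(32,j) increases on 0 ≤ j ≤ 16. C(32,11) = 129024480 and C(32,12) = 225792840, so j = 12.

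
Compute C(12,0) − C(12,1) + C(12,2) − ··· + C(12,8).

165

The partial alternating sum Σ_{k=0}^{8} (−1)^k C(12,k) = (−1)^8 C(11,8) = 165.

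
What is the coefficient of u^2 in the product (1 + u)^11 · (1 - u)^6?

4

Coefficient of u^2 = Σ_{j} C(11,j)·1^j·C(6,2-j)·(-1)^(2-j) for j from 0 to 2.
= 15 + (-66) + 55 = 4.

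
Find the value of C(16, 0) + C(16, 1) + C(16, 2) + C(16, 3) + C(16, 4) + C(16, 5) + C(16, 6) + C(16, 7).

26333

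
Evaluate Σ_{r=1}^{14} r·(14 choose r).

114688

Since r·C(14,r) = 14·C(13,r−1), the sum is 14·2^13 = 14·8192 = 114688.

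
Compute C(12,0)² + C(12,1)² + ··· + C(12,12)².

By Vandermonde's identity, Σ C(12,r)² = C(24,12) = 2704156.

2704156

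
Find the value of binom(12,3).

C(12,3) = (12·11·10) / 3! = 1320 / 6 = 220.

220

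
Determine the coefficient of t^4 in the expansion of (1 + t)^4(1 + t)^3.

Coefficient of t^4 = Σ_{j} C(4,j)·C(3,4-j) for j from 1 to 4.
= 4 + 18 + 12 + 1 = 35.

35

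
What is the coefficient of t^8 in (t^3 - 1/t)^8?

General term: C(8,j)·(t^3)^j·(-1/t)^(8-j), with t-exponent 3j − 1(8−j) = 4j − 8.
Set 4j − 8 = 8: j = 4.
C(8,4) = 70; 1^4 = 1; (-1)^4 = 1.
Coefficient = 70 · 1 · 1 = 70.

70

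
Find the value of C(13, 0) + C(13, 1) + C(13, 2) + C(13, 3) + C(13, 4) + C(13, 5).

1 + 13 + 78 + 286 + 715 + 1287 = 2380.

2380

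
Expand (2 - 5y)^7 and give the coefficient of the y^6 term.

218750

The general term is C(7,j)·(2)^j·(-5y)^(7-j); the y^6 term has j = 1.
C(7,1) = 7.
Coefficient = C(7,1) · 2^1 · (-5)^6 = 7 · 2 · 15625 = 218750.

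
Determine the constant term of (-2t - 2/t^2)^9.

-43008

General term: C(9,j)·(-2t)^j·(-2/t^2)^(9-j), with t-exponent 1j − 2(9−j) = 3j − 18.
Set 3j − 18 = 0: j = 6.
C(9,6) = 84; (-2)^6 = 64; (-2)^3 = -8.
Coefficient = 84 · 64 · (-8) = -43008.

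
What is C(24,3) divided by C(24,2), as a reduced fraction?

22/3

C(n,k+1)/C(n,k) = (n−k)/(k+1) = (24−2)/(2+1) = 22/3.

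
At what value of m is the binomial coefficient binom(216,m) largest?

C(216,m) is maximized at m = 216/2 = 108.

108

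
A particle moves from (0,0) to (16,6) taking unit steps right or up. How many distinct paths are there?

74613

Each path is a sequence of 22 steps with 16 rights: C(22,16) = 74613.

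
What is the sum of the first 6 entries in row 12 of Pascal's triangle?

1586

1 + 12 + 66 + 220 + 495 + 792 = 1586.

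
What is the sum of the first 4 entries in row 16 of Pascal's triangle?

697

1 + 16 + 120 + 560 = 697.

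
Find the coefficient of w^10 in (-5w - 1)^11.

-107421875

The general term is C(11,j)·(-5w)^j·(-1)^(11-j); the w^10 term has j = 10.
C(11,10) = 11.
Coefficient = C(11,10) · (-5)^10 · (-1)^1 = 11 · 9765625 · (-1) = -107421875.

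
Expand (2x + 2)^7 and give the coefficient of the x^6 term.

The general term is C(7,j)·(2x)^j·(2)^(7-j); the x^6 term has j = 6.
C(7,6) = 7.
Coefficient = C(7,6) · 2^6 · 2^1 = 7 · 64 · 2 = 896.

896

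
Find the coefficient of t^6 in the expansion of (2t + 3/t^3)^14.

3354624

General term: C(14,j)·(2t)^j·(3/t^3)^(14-j), with t-exponent 1j − 3(14−j) = 4j − 42.
Set 4j − 42 = 6: j = 12.
C(14,12) = 91; 2^12 = 4096; 3^2 = 9.
Coefficient = 91 · 4096 · 9 = 3354624.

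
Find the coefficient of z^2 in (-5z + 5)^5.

The general term is C(5,j)·(-5z)^j·(5)^(5-j); the z^2 term has j = 2.
C(5,2) = 10.
Coefficient = C(5,2) · (-5)^2 · 5^3 = 10 · 25 · 125 = 31250.

31250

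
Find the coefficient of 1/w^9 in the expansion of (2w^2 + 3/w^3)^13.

General term: C(13,j)·(2w^2)^j·(3/w^3)^(13-j), with w-exponent 2j − 3(13−j) = 5j − 39.
Set 5j − 39 = -9: j = 6.
C(13,6) = 1716; 2^6 = 64; 3^7 = 2187.
Coefficient = 1716 · 64 · 2187 = 240185088.

240185088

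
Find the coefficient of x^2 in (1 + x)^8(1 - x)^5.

Coefficient of x^2 = Σ_{j} C(8,j)·1^j·C(5,2-j)·(-1)^(2-j) for j from 0 to 2.
= 10 + (-40) + 28 = -2.

-2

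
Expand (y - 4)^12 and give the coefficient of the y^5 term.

The general term is C(12,j)·(y)^j·(-4)^(12-j); the y^5 term has j = 5.
C(12,5) = 792.
Coefficient = C(12,5) · (-4)^7 = 792 · (-16384) = -12976128.

-12976128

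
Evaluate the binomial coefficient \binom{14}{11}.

364

C(14,11) = C(14,3) by symmetry.
C(14,3) = (14·13·12) / 3! = 2184 / 6 = 364.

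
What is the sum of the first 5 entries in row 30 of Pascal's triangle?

31931

1 + 30 + 435 + 4060 + 27405 = 31931.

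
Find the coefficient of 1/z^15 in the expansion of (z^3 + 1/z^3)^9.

36

General term: C(9,j)·(z^3)^j·(1/z^3)^(9-j), with z-exponent 3j − 3(9−j) = 6j − 27.
Set 6j − 27 = -15: j = 2.
C(9,2) = 36; 1^2 = 1; 1^7 = 1.
Coefficient = 36 · 1 · 1 = 36.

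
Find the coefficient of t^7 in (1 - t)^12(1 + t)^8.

112

Coefficient of t^7 = Σ_{j} C(12,j)·(-1)^j·C(8,7-j)·1^(7-j) for j from 0 to 7.
= 8 + (-336) + 3696 + (-15400) + 27720 + (-22176) + 7392 + (-792) = 112.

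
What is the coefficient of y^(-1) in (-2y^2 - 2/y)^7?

General term: C(7,j)·(-2y^2)^j·(-2/y)^(7-j), with y-exponent 2j − 1(7−j) = 3j − 7.
Set 3j − 7 = -1: j = 2.
C(7,2) = 21; (-2)^2 = 4; (-2)^5 = -32.
Coefficient = 21 · 4 · (-32) = -2688.

-2688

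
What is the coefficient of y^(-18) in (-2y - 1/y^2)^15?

-21840

General term: C(15,j)·(-2y)^j·(-1/y^2)^(15-j), with y-exponent 1j − 2(15−j) = 3j − 30.
Set 3j − 30 = -18: j = 4.
C(15,4) = 1365; (-2)^4 = 16; (-1)^11 = -1.
Coefficient = 1365 · 16 · (-1) = -21840.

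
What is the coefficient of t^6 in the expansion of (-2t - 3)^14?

1260971712

The general term is C(14,j)·(-2t)^j·(-3)^(14-j); the t^6 term has j = 6.
C(14,6) = 3003.
Coefficient = C(14,6) · (-2)^6 · (-3)^8 = 3003 · 64 · 6561 = 1260971712.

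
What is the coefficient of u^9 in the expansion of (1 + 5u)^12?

429687500

The general term is C(12,j)·(1)^j·(5u)^(12-j); the u^9 term has j = 3.
C(12,3) = 220.
Coefficient = C(12,3) · 5^9 = 220 · 1953125 = 429687500.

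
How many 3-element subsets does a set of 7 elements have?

35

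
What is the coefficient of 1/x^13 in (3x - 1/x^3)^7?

General term: C(7,j)·(3x)^j·(-1/x^3)^(7-j), with x-exponent 1j − 3(7−j) = 4j − 21.
Set 4j − 21 = -13: j = 2.
C(7,2) = 21; 3^2 = 9; (-1)^5 = -1.
Coefficient = 21 · 9 · (-1) = -189.

-189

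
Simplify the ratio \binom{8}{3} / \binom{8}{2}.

C(n,k+1)/C(n,k) = (n−k)/(k+1) = (8−2)/(2+1) = 6/3 = 2.

2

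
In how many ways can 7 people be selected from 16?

This is C(16,7) = 11440.

11440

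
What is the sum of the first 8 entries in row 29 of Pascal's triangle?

2182396

1 + 29 + 406 + 3654 + 23751 + 118755 + 475020 + 1560780 = 2182396.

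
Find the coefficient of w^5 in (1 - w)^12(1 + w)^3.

Coefficient of w^5 = Σ_{j} C(12,j)·(-1)^j·C(3,5-j)·1^(5-j) for j from 2 to 5.
= 66 + (-660) + 1485 + (-792) = 99.

99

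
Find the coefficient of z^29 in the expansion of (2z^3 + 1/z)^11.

11264

General term: C(11,j)·(2z^3)^j·(1/z)^(11-j), with z-exponent 3j − 1(11−j) = 4j − 11.
Set 4j − 11 = 29: j = 10.
C(11,10) = 11; 2^10 = 1024; 1^1 = 1.
Coefficient = 11 · 1024 · 1 = 11264.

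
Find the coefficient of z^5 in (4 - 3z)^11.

-459841536

The general term is C(11,j)·(4)^j·(-3z)^(11-j); the z^5 term has j = 6.
C(11,6) = 462.
Coefficient = C(11,6) · 4^6 · (-3)^5 = 462 · 4096 · (-243) = -459841536.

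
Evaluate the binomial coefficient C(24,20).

10626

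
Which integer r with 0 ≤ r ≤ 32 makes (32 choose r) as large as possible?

16

C(32,r) is maximized at r = 32/2 = 16.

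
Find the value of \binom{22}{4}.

7315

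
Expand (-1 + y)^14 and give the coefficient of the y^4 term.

1001

The general term is C(14,j)·(-1)^j·(y)^(14-j); the y^4 term has j = 10.
C(14,10) = 1001.
Coefficient = C(14,10) = 1001.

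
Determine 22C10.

C(22,10) = (22·21·20·19·18·17·16·15·14·13) / 10! = 2346549004800 / 3628800 = 646646.

646646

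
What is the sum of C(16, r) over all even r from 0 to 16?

32768

Half of (1+1)^16 + (1−1)^16 gives the even-index sum: 2^15 = 32768.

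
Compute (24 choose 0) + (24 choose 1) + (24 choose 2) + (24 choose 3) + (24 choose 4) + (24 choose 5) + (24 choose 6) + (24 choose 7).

536155

1 + 24 + 276 + 2024 + 10626 + 42504 + 134596 + 346104 = 536155.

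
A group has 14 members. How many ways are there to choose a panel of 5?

This is C(14,5) = 2002.

2002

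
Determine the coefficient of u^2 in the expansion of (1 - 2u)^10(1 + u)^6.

75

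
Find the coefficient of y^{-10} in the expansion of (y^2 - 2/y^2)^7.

General term: C(7,j)·(y^2)^j·(-2/y^2)^(7-j), with y-exponent 2j − 2(7−j) = 4j − 14.
Set 4j − 14 = -10: j = 1.
C(7,1) = 7; 1^1 = 1; (-2)^6 = 64.
Coefficient = 7 · 1 · 64 = 448.

448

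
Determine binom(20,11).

C(20,11) = C(20,9) by symmetry.
C(20,9) = (20·19·18·17·16·15·14·13·12) / 9! = 60949324800 / 362880 = 167960.

167960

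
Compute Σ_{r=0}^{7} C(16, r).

26333

1 + 16 + 120 + 560 + 1820 + 4368 + 8008 + 11440 = 26333.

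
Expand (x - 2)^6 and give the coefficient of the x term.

-192

The general term is C(6,j)·(x)^j·(-2)^(6-j); the x^1 term has j = 1.
C(6,1) = 6.
Coefficient = C(6,1) · (-2)^5 = 6 · (-32) = -192.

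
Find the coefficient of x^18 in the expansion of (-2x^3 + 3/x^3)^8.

General term: C(8,j)·(-2x^3)^j·(3/x^3)^(8-j), with x-exponent 3j − 3(8−j) = 6j − 24.
Set 6j − 24 = 18: j = 7.
C(8,7) = 8; (-2)^7 = -128; 3^1 = 3.
Coefficient = 8 · (-128) · 3 = -3072.

-3072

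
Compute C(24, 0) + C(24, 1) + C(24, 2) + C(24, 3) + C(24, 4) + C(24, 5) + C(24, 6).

190051

1 + 24 + 276 + 2024 + 10626 + 42504 + 134596 = 190051.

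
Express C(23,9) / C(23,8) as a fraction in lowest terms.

C(n,k+1)/C(n,k) = (n−k)/(k+1) = (23−8)/(8+1) = 15/9 = 5/3.

5/3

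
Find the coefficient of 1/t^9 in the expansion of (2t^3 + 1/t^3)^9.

General term: C(9,j)·(2t^3)^j·(1/t^3)^(9-j), with t-exponent 3j − 3(9−j) = 6j − 27.
Set 6j − 27 = -9: j = 3.
C(9,3) = 84; 2^3 = 8; 1^6 = 1.
Coefficient = 84 · 8 · 1 = 672.

672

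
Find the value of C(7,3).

35

C(7,3) = (7·6·5) / 3! = 210 / 6 = 35.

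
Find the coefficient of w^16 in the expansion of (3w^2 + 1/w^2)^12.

General term: C(12,j)·(3w^2)^j·(1/w^2)^(12-j), with w-exponent 2j − 2(12−j) = 4j − 24.
Set 4j − 24 = 16: j = 10.
C(12,10) = 66; 3^10 = 59049; 1^2 = 1.
Coefficient = 66 · 59049 · 1 = 3897234.

3897234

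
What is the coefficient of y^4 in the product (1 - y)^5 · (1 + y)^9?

-19

Coefficient of y^4 = Σ_{j} C(5,j)·(-1)^j·C(9,4-j)·1^(4-j) for j from 0 to 4.
= 126 + (-420) + 360 + (-90) + 5 = -19.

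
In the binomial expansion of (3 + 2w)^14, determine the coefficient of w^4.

945728784

The general term is C(14,j)·(3)^j·(2w)^(14-j); the w^4 term has j = 10.
C(14,10) = 1001.
Coefficient = C(14,10) · 3^10 · 2^4 = 1001 · 59049 · 16 = 945728784.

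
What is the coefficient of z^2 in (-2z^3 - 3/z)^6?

General term: C(6,j)·(-2z^3)^j·(-3/z)^(6-j), with z-exponent 3j − 1(6−j) = 4j − 6.
Set 4j − 6 = 2: j = 2.
C(6,2) = 15; (-2)^2 = 4; (-3)^4 = 81.
Coefficient = 15 · 4 · 81 = 4860.

4860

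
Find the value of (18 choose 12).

18564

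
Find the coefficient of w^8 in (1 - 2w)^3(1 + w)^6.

-36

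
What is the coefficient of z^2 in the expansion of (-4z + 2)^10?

The general term is C(10,j)·(-4z)^j·(2)^(10-j); the z^2 term has j = 2.
C(10,2) = 45.
Coefficient = C(10,2) · (-4)^2 · 2^8 = 45 · 16 · 256 = 184320.

184320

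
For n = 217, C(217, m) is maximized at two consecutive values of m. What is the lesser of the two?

For odd n = 217, C(217,m) peaks at m = (n−1)/2 and (n+1)/2; the lesser is 108.

108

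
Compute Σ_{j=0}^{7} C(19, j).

1 + 19 + 171 + 969 + 3876 + 11628 + 27132 + 50388 = 94184.

94184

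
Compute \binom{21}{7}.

116280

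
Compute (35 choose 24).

417225900

C(35,24) = C(35,11) by symmetry.
C(35,11) = (35·34·33·32·31·30·29·28·27·26·25) / 11! = 16654322805120000 / 39916800 = 417225900.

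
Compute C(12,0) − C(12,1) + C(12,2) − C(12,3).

The partial alternating sum Σ_{k=0}^{3} (−1)^k C(12,k) = (−1)^3 C(11,3) = -165.

-165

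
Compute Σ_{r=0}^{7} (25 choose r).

726206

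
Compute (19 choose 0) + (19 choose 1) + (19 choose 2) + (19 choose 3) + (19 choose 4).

5036

1 + 19 + 171 + 969 + 3876 = 5036.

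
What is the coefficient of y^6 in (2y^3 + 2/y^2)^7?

4480

General term: C(7,j)·(2y^3)^j·(2/y^2)^(7-j), with y-exponent 3j − 2(7−j) = 5j − 14.
Set 5j − 14 = 6: j = 4.
C(7,4) = 35; 2^4 = 16; 2^3 = 8.
Coefficient = 35 · 16 · 8 = 4480.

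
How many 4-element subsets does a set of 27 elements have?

C(27,4) = (27·26·25·24) / 4! = 421200 / 24 = 17550.

17550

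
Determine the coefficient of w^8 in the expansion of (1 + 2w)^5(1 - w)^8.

369

Coefficient of w^8 = Σ_{j} C(5,j)·2^j·C(8,8-j)·(-1)^(8-j) for j from 0 to 5.
= 1 + (-80) + 1120 + (-4480) + 5600 + (-1792) = 369.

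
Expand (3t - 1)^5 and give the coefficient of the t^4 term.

-405

The general term is C(5,j)·(3t)^j·(-1)^(5-j); the t^4 term has j = 4.
C(5,4) = 5.
Coefficient = C(5,4) · 3^4 · (-1)^1 = 5 · 81 · (-1) = -405.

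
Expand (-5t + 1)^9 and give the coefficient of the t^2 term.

The general term is C(9,j)·(-5t)^j·(1)^(9-j); the t^2 term has j = 2.
C(9,2) = 36.
Coefficient = C(9,2) · (-5)^2 = 36 · 25 = 900.

900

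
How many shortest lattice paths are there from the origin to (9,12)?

Each path is a sequence of 21 steps with 9 rights: C(21,9) = 293930.

293930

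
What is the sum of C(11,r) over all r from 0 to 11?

2048

Setting x = 1 in (1+x)^11 gives Σ C(11,r) = 2^11 = 2048.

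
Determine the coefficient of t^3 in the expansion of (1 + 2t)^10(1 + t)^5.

2070

Coefficient of t^3 = Σ_{j} C(10,j)·2^j·C(5,3-j)·1^(3-j) for j from 0 to 3.
= 10 + 200 + 900 + 960 = 2070.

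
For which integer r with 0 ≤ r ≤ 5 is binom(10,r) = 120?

C(10,r) increases on 0 ≤ r ≤ 5. C(10,2) = 45 and C(10,3) = 120, so r = 3.

3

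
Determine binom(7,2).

C(7,2) = (7·6) / 2! = 42 / 2 = 21.

21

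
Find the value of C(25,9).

C(25,9) = (25·24·23·22·21·20·19·18·17) / 9! = 741354768000 / 362880 = 2042975.

2042975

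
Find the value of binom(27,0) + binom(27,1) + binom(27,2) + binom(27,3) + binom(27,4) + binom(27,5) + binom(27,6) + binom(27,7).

1285624

1 + 27 + 351 + 2925 + 17550 + 80730 + 296010 + 888030 = 1285624.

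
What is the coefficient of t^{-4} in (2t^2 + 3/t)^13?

General term: C(13,j)·(2t^2)^j·(3/t)^(13-j), with t-exponent 2j − 1(13−j) = 3j − 13.
Set 3j − 13 = -4: j = 3.
C(13,3) = 286; 2^3 = 8; 3^10 = 59049.
Coefficient = 286 · 8 · 59049 = 135104112.

135104112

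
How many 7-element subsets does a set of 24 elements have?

C(24,7) = (24·23·22·21·20·19·18) / 7! = 1744364160 / 5040 = 346104.

346104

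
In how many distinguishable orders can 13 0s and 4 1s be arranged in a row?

2380

Choose positions for the 0s: C(17,13) = 2380.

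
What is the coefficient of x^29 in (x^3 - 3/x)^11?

General term: C(11,j)·(x^3)^j·(-3/x)^(11-j), with x-exponent 3j − 1(11−j) = 4j − 11.
Set 4j − 11 = 29: j = 10.
C(11,10) = 11; 1^10 = 1; (-3)^1 = -3.
Coefficient = 11 · 1 · (-3) = -33.

-33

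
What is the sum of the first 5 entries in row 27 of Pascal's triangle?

1 + 27 + 351 + 2925 + 17550 = 20854.

20854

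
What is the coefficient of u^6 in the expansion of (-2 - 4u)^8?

The general term is C(8,j)·(-2)^j·(-4u)^(8-j); the u^6 term has j = 2.
C(8,2) = 28.
Coefficient = C(8,2) · (-2)^2 · (-4)^6 = 28 · 4 · 4096 = 458752.

458752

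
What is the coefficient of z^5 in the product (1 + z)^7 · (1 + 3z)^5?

12444

Coefficient of z^5 = Σ_{j} C(7,j)·1^j·C(5,5-j)·3^(5-j) for j from 0 to 5.
= 243 + 2835 + 5670 + 3150 + 525 + 21 = 12444.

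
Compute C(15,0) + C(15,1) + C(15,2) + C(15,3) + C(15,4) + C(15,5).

1 + 15 + 105 + 455 + 1365 + 3003 = 4944.

4944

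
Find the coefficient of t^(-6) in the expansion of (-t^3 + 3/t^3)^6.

1215

General term: C(6,j)·(-t^3)^j·(3/t^3)^(6-j), with t-exponent 3j − 3(6−j) = 6j − 18.
Set 6j − 18 = -6: j = 2.
C(6,2) = 15; (-1)^2 = 1; 3^4 = 81.
Coefficient = 15 · 1 · 81 = 1215.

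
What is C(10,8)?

45

C(10,8) = C(10,2) by symmetry.
C(10,2) = (10·9) / 2! = 90 / 2 = 45.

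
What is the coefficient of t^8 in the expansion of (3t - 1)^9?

The general term is C(9,j)·(3t)^j·(-1)^(9-j); the t^8 term has j = 8.
C(9,8) = 9.
Coefficient = C(9,8) · 3^8 · (-1)^1 = 9 · 6561 · (-1) = -59049.

-59049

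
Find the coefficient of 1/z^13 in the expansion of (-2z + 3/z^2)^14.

-1260971712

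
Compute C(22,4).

C(22,4) = (22·21·20·19) / 4! = 175560 / 24 = 7315.

7315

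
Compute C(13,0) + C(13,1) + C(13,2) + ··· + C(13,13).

Setting x = 1 in (1+x)^13 gives Σ C(13,r) = 2^13 = 8192.

8192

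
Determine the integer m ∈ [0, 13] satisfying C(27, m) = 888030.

7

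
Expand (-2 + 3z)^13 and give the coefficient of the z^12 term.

The general term is C(13,j)·(-2)^j·(3z)^(13-j); the z^12 term has j = 1.
C(13,1) = 13.
Coefficient = C(13,1) · (-2)^1 · 3^12 = 13 · (-2) · 531441 = -13817466.

-13817466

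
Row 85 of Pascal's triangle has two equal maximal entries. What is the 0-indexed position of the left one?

For odd n = 85, C(85,k) peaks at k = (n−1)/2 and (n+1)/2; the lower is 42.

42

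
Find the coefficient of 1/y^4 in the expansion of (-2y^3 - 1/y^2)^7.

General term: C(7,j)·(-2y^3)^j·(-1/y^2)^(7-j), with y-exponent 3j − 2(7−j) = 5j − 14.
Set 5j − 14 = -4: j = 2.
C(7,2) = 21; (-2)^2 = 4; (-1)^5 = -1.
Coefficient = 21 · 4 · (-1) = -84.

-84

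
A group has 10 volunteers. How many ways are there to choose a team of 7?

120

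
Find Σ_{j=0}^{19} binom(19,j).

Setting x = 1 in (1+x)^19 gives Σ C(19,j) = 2^19 = 524288.

524288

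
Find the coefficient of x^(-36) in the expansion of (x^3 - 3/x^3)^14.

-22320522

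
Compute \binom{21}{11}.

C(21,11) = C(21,10) by symmetry.
C(21,10) = (21·20·19·18·17·16·15·14·13·12) / 10! = 1279935820800 / 3628800 = 352716.

352716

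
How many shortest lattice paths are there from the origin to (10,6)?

8008

Each path is a sequence of 16 steps with 10 rights: C(16,10) = 8008.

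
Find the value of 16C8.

12870

C(16,8) = (16·15·14·13·12·11·10·9) / 8! = 518918400 / 40320 = 12870.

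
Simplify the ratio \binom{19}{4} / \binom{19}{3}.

C(n,k+1)/C(n,k) = (n−k)/(k+1) = (19−3)/(3+1) = 16/4 = 4.

4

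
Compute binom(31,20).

84672315

C(31,20) = C(31,11) by symmetry.
C(31,11) = (31·30·29·28·27·26·25·24·23·22·21) / 11! = 3379847863392000 / 39916800 = 84672315.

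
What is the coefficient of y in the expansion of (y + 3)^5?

405

The general term is C(5,j)·(y)^j·(3)^(5-j); the y^1 term has j = 1.
C(5,1) = 5.
Coefficient = C(5,1) · 3^4 = 5 · 81 = 405.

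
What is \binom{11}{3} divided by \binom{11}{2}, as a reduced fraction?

3

C(n,k+1)/C(n,k) = (n−k)/(k+1) = (11−2)/(2+1) = 9/3 = 3.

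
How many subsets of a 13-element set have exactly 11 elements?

Choose the 11 positions: C(13,11) = 78.

78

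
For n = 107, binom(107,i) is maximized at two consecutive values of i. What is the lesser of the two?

For odd n = 107, C(107,i) peaks at i = (n−1)/2 and (n+1)/2; the lesser is 53.

53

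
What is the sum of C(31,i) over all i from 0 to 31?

The entries of row 31 sum to 2^31 = 2147483648.

2147483648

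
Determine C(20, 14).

C(20,14) = C(20,6) by symmetry.
C(20,6) = (20·19·18·17·16·15) / 6! = 27907200 / 720 = 38760.

38760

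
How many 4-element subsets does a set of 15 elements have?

1365

C(15,4) = (15·14·13·12) / 4! = 32760 / 24 = 1365.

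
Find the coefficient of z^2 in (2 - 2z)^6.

960

The general term is C(6,j)·(2)^j·(-2z)^(6-j); the z^2 term has j = 4.
C(6,4) = 15.
Coefficient = C(6,4) · 2^4 · (-2)^2 = 15 · 16 · 4 = 960.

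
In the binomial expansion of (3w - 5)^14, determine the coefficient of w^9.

The general term is C(14,j)·(3w)^j·(-5)^(14-j); the w^9 term has j = 9.
C(14,9) = 2002.
Coefficient = C(14,9) · 3^9 · (-5)^5 = 2002 · 19683 · (-3125) = -123141768750.

-123141768750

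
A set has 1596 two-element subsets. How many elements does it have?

57

n(n−1)/2 = 1596 ⇒ n(n−1) = 3192. Since 57·56 = 3192, n = 57.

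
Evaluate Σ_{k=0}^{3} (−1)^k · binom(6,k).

-10

The partial alternating sum Σ_{k=0}^{3} (−1)^k C(6,k) = (−1)^3 C(5,3) = -10.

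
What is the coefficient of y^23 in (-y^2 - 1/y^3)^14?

14

General term: C(14,j)·(-y^2)^j·(-1/y^3)^(14-j), with y-exponent 2j − 3(14−j) = 5j − 42.
Set 5j − 42 = 23: j = 13.
C(14,13) = 14; (-1)^13 = -1; (-1)^1 = -1.
Coefficient = 14 · (-1) · (-1) = 14.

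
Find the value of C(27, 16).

C(27,16) = C(27,11) by symmetry.
C(27,11) = (27·26·25·24·23·22·21·20·19·18·17) / 11! = 520431047136000 / 39916800 = 13037895.

13037895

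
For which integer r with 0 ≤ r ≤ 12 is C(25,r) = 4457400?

11

C(25,r) increases on 0 ≤ r ≤ 12. C(25,10) = 3268760 and C(25,11) = 4457400, so r = 11.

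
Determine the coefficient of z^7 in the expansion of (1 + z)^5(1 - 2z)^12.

Coefficient of z^7 = Σ_{j} C(5,j)·1^j·C(12,7-j)·(-2)^(7-j) for j from 0 to 5.
= (-101376) + 295680 + (-253440) + 79200 + (-8800) + 264 = 11528.

11528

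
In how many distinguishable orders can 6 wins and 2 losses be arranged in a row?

Choose positions for the wins: C(8,6) = 28.

28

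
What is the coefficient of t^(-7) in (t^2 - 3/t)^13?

-13817466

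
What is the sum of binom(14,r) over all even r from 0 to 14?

Half of (1+1)^14 + (1−1)^14 gives the even-index sum: 2^13 = 8192.

8192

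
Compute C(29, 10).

20030010

C(29,10) = (29·28·27·26·25·24·23·22·21·20) / 10! = 72684900288000 / 3628800 = 20030010.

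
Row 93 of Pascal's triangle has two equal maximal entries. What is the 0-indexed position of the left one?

46

For odd n = 93, C(93,m) peaks at m = (n−1)/2 and (n+1)/2; the lower is 46.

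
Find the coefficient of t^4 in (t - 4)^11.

-5406720

The general term is C(11,j)·(t)^j·(-4)^(11-j); the t^4 term has j = 4.
C(11,4) = 330.
Coefficient = C(11,4) · (-4)^7 = 330 · (-16384) = -5406720.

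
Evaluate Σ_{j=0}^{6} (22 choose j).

110056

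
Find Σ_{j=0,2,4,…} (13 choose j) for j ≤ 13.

4096

Even-j terms of row 13 sum to 2^12 = 4096.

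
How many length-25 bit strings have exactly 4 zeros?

12650

Choose the 4 positions: C(25,4) = 12650.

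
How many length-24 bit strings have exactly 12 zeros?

2704156

Choose the 12 positions: C(24,12) = 2704156.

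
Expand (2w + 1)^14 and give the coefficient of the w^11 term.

745472

The general term is C(14,j)·(2w)^j·(1)^(14-j); the w^11 term has j = 11.
C(14,11) = 364.
Coefficient = C(14,11) · 2^11 = 364 · 2048 = 745472.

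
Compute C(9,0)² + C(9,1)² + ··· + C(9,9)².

48620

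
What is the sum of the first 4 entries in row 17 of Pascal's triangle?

1 + 17 + 136 + 680 = 834.

834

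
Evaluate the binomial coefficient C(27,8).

C(27,8) = (27·26·25·24·23·22·21·20) / 8! = 89513424000 / 40320 = 2220075.

2220075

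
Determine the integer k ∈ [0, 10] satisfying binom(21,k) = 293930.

C(21,k) increases on 0 ≤ k ≤ 10. C(21,8) = 203490 and C(21,9) = 293930, so k = 9.

9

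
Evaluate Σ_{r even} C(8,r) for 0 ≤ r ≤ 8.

128

Even-r terms of row 8 sum to 2^7 = 128.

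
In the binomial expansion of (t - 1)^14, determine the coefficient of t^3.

The general term is C(14,j)·(t)^j·(-1)^(14-j); the t^3 term has j = 3.
C(14,3) = 364.
Coefficient = C(14,3) · (-1)^11 = 364 · (-1) = -364.

-364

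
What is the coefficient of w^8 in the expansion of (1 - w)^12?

The general term is C(12,j)·(1)^j·(-w)^(12-j); the w^8 term has j = 4.
C(12,4) = 495.
Coefficient = C(12,4) = 495.

495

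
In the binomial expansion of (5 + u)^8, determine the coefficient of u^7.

40

The general term is C(8,j)·(5)^j·(u)^(8-j); the u^7 term has j = 1.
C(8,1) = 8.
Coefficient = C(8,1) · 5^1 = 8 · 5 = 40.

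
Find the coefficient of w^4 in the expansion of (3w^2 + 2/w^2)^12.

General term: C(12,j)·(3w^2)^j·(2/w^2)^(12-j), with w-exponent 2j − 2(12−j) = 4j − 24.
Set 4j − 24 = 4: j = 7.
C(12,7) = 792; 3^7 = 2187; 2^5 = 32.
Coefficient = 792 · 2187 · 32 = 55427328.

55427328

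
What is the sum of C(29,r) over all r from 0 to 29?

536870912

The entries of row 29 sum to 2^29 = 536870912.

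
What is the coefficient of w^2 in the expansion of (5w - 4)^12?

The general term is C(12,j)·(5w)^j·(-4)^(12-j); the w^2 term has j = 2.
C(12,2) = 66.
Coefficient = C(12,2) · 5^2 · (-4)^10 = 66 · 25 · 1048576 = 1730150400.

1730150400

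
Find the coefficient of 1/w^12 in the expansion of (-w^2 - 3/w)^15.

-71744535

General term: C(15,j)·(-w^2)^j·(-3/w)^(15-j), with w-exponent 2j − 1(15−j) = 3j − 15.
Set 3j − 15 = -12: j = 1.
C(15,1) = 15; (-1)^1 = -1; (-3)^14 = 4782969.
Coefficient = 15 · (-1) · 4782969 = -71744535.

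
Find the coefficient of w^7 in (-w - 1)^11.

The general term is C(11,j)·(-w)^j·(-1)^(11-j); the w^7 term has j = 7.
C(11,7) = 330.
Coefficient = C(11,7) · (-1)^7 = 330 · (-1) = -330.

-330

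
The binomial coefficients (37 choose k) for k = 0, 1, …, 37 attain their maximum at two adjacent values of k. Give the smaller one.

For odd n = 37, C(37,k) peaks at k = (n−1)/2 and (n+1)/2; the smaller is 18.

18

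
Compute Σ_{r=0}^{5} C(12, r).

1 + 12 + 66 + 220 + 495 + 792 = 1586.

1586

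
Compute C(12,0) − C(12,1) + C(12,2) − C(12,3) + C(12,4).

330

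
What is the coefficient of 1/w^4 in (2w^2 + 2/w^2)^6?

960

General term: C(6,j)·(2w^2)^j·(2/w^2)^(6-j), with w-exponent 2j − 2(6−j) = 4j − 12.
Set 4j − 12 = -4: j = 2.
C(6,2) = 15; 2^2 = 4; 2^4 = 16.
Coefficient = 15 · 4 · 16 = 960.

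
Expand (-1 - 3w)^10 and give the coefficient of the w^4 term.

The general term is C(10,j)·(-1)^j·(-3w)^(10-j); the w^4 term has j = 6.
C(10,6) = 210.
Coefficient = C(10,6) · (-3)^4 = 210 · 81 = 17010.

17010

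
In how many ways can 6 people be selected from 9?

This is C(9,6) = 84.

84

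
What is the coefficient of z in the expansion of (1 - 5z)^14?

-70

The general term is C(14,j)·(1)^j·(-5z)^(14-j); the z^1 term has j = 13.
C(14,13) = 14.
Coefficient = C(14,13) · (-5)^1 = 14 · (-5) = -70.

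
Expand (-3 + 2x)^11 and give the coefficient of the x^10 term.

-33792

The general term is C(11,j)·(-3)^j·(2x)^(11-j); the x^10 term has j = 1.
C(11,1) = 11.
Coefficient = C(11,1) · (-3)^1 · 2^10 = 11 · (-3) · 1024 = -33792.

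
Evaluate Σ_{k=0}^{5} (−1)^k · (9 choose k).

The partial alternating sum Σ_{k=0}^{5} (−1)^k C(9,k) = (−1)^5 C(8,5) = -56.

-56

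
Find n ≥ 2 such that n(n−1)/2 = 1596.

n(n−1)/2 = 1596 ⇒ n(n−1) = 3192. Since 57·56 = 3192, n = 57.

57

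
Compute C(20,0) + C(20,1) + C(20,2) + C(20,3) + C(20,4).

6196

1 + 20 + 190 + 1140 + 4845 = 6196.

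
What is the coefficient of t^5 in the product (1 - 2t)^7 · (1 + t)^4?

210

Coefficient of t^5 = Σ_{j} C(7,j)·(-2)^j·C(4,5-j)·1^(5-j) for j from 1 to 5.
= (-14) + 336 + (-1680) + 2240 + (-672) = 210.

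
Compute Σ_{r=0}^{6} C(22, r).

1 + 22 + 231 + 1540 + 7315 + 26334 + 74613 = 110056.

110056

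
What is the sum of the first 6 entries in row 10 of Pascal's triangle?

638

1 + 10 + 45 + 120 + 210 + 252 = 638.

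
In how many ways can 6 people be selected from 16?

This is C(16,6) = 8008.

8008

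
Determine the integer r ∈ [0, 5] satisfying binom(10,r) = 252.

C(10,r) increases on 0 ≤ r ≤ 5. C(10,4) = 210 and C(10,5) = 252, so r = 5.

5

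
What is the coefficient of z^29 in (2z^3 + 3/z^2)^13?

General term: C(13,j)·(2z^3)^j·(3/z^2)^(13-j), with z-exponent 3j − 2(13−j) = 5j − 26.
Set 5j − 26 = 29: j = 11.
C(13,11) = 78; 2^11 = 2048; 3^2 = 9.
Coefficient = 78 · 2048 · 9 = 1437696.

1437696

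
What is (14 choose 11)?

364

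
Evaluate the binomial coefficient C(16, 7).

11440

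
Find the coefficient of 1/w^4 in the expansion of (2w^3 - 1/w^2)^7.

General term: C(7,j)·(2w^3)^j·(-1/w^2)^(7-j), with w-exponent 3j − 2(7−j) = 5j − 14.
Set 5j − 14 = -4: j = 2.
C(7,2) = 21; 2^2 = 4; (-1)^5 = -1.
Coefficient = 21 · 4 · (-1) = -84.

-84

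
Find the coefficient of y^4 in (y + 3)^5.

The general term is C(5,j)·(y)^j·(3)^(5-j); the y^4 term has j = 4.
C(5,4) = 5.
Coefficient = C(5,4) · 3^1 = 5 · 3 = 15.

15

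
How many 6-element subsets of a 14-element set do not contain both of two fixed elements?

All 6-subsets: C(14,6) = 3003. Those containing both fixed elements: C(12,4) = 495.
3003 − 495 = 2508.

2508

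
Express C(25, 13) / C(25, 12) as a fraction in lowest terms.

C(n,k+1)/C(n,k) = (n−k)/(k+1) = (25−12)/(12+1) = 13/13 = 1.

1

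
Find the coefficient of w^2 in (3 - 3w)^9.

The general term is C(9,j)·(3)^j·(-3w)^(9-j); the w^2 term has j = 7.
C(9,7) = 36.
Coefficient = C(9,7) · 3^7 · (-3)^2 = 36 · 2187 · 9 = 708588.

708588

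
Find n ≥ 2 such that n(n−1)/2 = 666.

n(n−1)/2 = 666 ⇒ n(n−1) = 1332. Since 37·36 = 1332, n = 37.

37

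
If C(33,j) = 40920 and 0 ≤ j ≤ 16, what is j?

C(33,j) increases on 0 ≤ j ≤ 16. C(33,3) = 5456 and C(33,4) = 40920, so j = 4.

4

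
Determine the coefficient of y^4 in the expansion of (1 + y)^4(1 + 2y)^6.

Coefficient of y^4 = Σ_{j} C(4,j)·1^j·C(6,4-j)·2^(4-j) for j from 0 to 4.
= 240 + 640 + 360 + 48 + 1 = 1289.

1289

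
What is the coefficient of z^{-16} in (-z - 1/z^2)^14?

1001

General term: C(14,j)·(-z)^j·(-1/z^2)^(14-j), with z-exponent 1j − 2(14−j) = 3j − 28.
Set 3j − 28 = -16: j = 4.
C(14,4) = 1001; (-1)^4 = 1; (-1)^10 = 1.
Coefficient = 1001 · 1 · 1 = 1001.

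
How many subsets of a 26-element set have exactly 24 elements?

325

Choose the 24 positions: C(26,24) = 325.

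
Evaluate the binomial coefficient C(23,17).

100947

C(23,17) = C(23,6) by symmetry.
C(23,6) = (23·22·21·20·19·18) / 6! = 72681840 / 720 = 100947.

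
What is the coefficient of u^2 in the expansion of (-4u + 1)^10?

720

The general term is C(10,j)·(-4u)^j·(1)^(10-j); the u^2 term has j = 2.
C(10,2) = 45.
Coefficient = C(10,2) · (-4)^2 = 45 · 16 = 720.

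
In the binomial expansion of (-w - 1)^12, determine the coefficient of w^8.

The general term is C(12,j)·(-w)^j·(-1)^(12-j); the w^8 term has j = 8.
C(12,8) = 495.
Coefficient = C(12,8) = 495.

495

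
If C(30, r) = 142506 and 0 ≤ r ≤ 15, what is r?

C(30,r) increases on 0 ≤ r ≤ 15. C(30,4) = 27405 and C(30,5) = 142506, so r = 5.

5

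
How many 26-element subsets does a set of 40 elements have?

C(40,26) = C(40,14) by symmetry.
C(40,14) = (40·39·38·37·36·35·34·33·32·31·30·29·28·27) / 14! = 2023140487449489408000 / 87178291200 = 23206929840.

23206929840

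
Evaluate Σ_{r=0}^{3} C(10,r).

176

1 + 10 + 45 + 120 = 176.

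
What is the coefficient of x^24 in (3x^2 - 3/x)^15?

General term: C(15,j)·(3x^2)^j·(-3/x)^(15-j), with x-exponent 2j − 1(15−j) = 3j − 15.
Set 3j − 15 = 24: j = 13.
C(15,13) = 105; 3^13 = 1594323; (-3)^2 = 9.
Coefficient = 105 · 1594323 · 9 = 1506635235.

1506635235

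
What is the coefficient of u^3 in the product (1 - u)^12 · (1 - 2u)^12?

-6732

Coefficient of u^3 = Σ_{j} C(12,j)·(-1)^j·C(12,3-j)·(-2)^(3-j) for j from 0 to 3.
= (-1760) + (-3168) + (-1584) + (-220) = -6732.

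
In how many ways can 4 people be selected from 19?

This is C(19,4) = 3876.

3876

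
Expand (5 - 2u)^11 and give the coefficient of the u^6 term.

The general term is C(11,j)·(5)^j·(-2u)^(11-j); the u^6 term has j = 5.
C(11,5) = 462.
Coefficient = C(11,5) · 5^5 · (-2)^6 = 462 · 3125 · 64 = 92400000.

92400000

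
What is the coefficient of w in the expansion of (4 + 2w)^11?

The general term is C(11,j)·(4)^j·(2w)^(11-j); the w^1 term has j = 10.
C(11,10) = 11.
Coefficient = C(11,10) · 4^10 · 2^1 = 11 · 1048576 · 2 = 23068672.

23068672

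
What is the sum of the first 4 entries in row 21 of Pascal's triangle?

1562

1 + 21 + 210 + 1330 = 1562.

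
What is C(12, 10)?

C(12,10) = C(12,2) by symmetry.
C(12,2) = (12·11) / 2! = 132 / 2 = 66.

66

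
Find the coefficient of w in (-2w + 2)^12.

-49152

The general term is C(12,j)·(-2w)^j·(2)^(12-j); the w^1 term has j = 1.
C(12,1) = 12.
Coefficient = C(12,1) · (-2)^1 · 2^11 = 12 · (-2) · 2048 = -49152.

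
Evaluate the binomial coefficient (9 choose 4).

126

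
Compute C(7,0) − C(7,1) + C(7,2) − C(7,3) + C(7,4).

15

The partial alternating sum Σ_{k=0}^{4} (−1)^k C(7,k) = (−1)^4 C(6,4) = 15.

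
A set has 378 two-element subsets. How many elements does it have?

n(n−1)/2 = 378 ⇒ n(n−1) = 756. Since 28·27 = 756, n = 28.

28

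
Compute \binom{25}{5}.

53130

C(25,5) = (25·24·23·22·21) / 5! = 6375600 / 120 = 53130.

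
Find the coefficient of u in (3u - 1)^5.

The general term is C(5,j)·(3u)^j·(-1)^(5-j); the u^1 term has j = 1.
C(5,1) = 5.
Coefficient = C(5,1) · 3^1 = 5 · 3 = 15.

15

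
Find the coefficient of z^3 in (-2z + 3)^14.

-515852064

The general term is C(14,j)·(-2z)^j·(3)^(14-j); the z^3 term has j = 3.
C(14,3) = 364.
Coefficient = C(14,3) · (-2)^3 · 3^11 = 364 · (-8) · 177147 = -515852064.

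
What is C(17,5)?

C(17,5) = (17·16·15·14·13) / 5! = 742560 / 120 = 6188.

6188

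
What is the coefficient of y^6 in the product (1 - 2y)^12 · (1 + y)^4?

Coefficient of y^6 = Σ_{j} C(12,j)·(-2)^j·C(4,6-j)·1^(6-j) for j from 2 to 6.
= 264 + (-7040) + 47520 + (-101376) + 59136 = -1496.

-1496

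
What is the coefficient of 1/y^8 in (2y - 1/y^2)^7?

General term: C(7,j)·(2y)^j·(-1/y^2)^(7-j), with y-exponent 1j − 2(7−j) = 3j − 14.
Set 3j − 14 = -8: j = 2.
C(7,2) = 21; 2^2 = 4; (-1)^5 = -1.
Coefficient = 21 · 4 · (-1) = -84.

-84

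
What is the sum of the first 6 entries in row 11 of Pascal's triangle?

1 + 11 + 55 + 165 + 330 + 462 = 1024.

1024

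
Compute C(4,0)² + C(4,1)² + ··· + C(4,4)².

By Vandermonde's identity, Σ C(4,j)² = C(8,4) = 70.

70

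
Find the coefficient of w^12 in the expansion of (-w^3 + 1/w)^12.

924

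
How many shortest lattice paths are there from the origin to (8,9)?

24310

Each path is a sequence of 17 steps with 8 rights: C(17,8) = 24310.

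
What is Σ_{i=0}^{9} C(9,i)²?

Σ C(9,i)² is the coefficient of x^9 in (1+x)^9(1+x)^9 = (1+x)^18, i.e. C(18,9) = 48620.

48620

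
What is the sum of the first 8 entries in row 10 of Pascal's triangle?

968

1 + 10 + 45 + 120 + 210 + 252 + 210 + 120 = 968.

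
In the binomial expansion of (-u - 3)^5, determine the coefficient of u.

The general term is C(5,j)·(-u)^j·(-3)^(5-j); the u^1 term has j = 1.
C(5,1) = 5.
Coefficient = C(5,1) · (-1)^1 · (-3)^4 = 5 · (-1) · 81 = -405.

-405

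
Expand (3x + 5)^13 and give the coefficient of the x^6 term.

97731562500

The general term is C(13,j)·(3x)^j·(5)^(13-j); the x^6 term has j = 6.
C(13,6) = 1716.
Coefficient = C(13,6) · 3^6 · 5^7 = 1716 · 729 · 78125 = 97731562500.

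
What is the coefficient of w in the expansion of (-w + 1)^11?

-11

The general term is C(11,j)·(-w)^j·(1)^(11-j); the w^1 term has j = 1.
C(11,1) = 11.
Coefficient = C(11,1) · (-1)^1 = 11 · (-1) = -11.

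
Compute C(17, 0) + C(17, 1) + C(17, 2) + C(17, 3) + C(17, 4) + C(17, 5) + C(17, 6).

21778

1 + 17 + 136 + 680 + 2380 + 6188 + 12376 = 21778.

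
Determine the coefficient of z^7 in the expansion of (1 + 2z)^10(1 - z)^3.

-4128

Coefficient of z^7 = Σ_{j} C(10,j)·2^j·C(3,7-j)·(-1)^(7-j) for j from 4 to 7.
= (-3360) + 24192 + (-40320) + 15360 = -4128.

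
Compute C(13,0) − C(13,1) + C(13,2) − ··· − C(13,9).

The partial alternating sum Σ_{k=0}^{9} (−1)^k C(13,k) = (−1)^9 C(12,9) = -220.

-220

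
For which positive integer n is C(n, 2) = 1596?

n(n−1)/2 = 1596 ⇒ n(n−1) = 3192. Since 57·56 = 3192, n = 57.

57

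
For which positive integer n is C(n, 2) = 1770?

60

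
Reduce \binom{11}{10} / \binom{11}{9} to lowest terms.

1/5

C(n,k+1)/C(n,k) = (n−k)/(k+1) = (11−9)/(9+1) = 2/10 = 1/5.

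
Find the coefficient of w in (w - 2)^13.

53248

The general term is C(13,j)·(w)^j·(-2)^(13-j); the w^1 term has j = 1.
C(13,1) = 13.
Coefficient = C(13,1) · (-2)^12 = 13 · 4096 = 53248.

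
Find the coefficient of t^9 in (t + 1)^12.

220

The general term is C(12,j)·(t)^j·(1)^(12-j); the t^9 term has j = 9.
C(12,9) = 220.
Coefficient = C(12,9) = 220.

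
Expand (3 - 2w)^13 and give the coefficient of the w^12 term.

The general term is C(13,j)·(3)^j·(-2w)^(13-j); the w^12 term has j = 1.
C(13,1) = 13.
Coefficient = C(13,1) · 3^1 · (-2)^12 = 13 · 3 · 4096 = 159744.

159744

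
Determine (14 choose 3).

C(14,3) = (14·13·12) / 3! = 2184 / 6 = 364.

364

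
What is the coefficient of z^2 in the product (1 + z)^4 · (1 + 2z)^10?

266

Coefficient of z^2 = Σ_{j} C(4,j)·1^j·C(10,2-j)·2^(2-j) for j from 0 to 2.
= 180 + 80 + 6 = 266.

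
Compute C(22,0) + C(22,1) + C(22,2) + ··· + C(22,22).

The entries of row 22 sum to 2^22 = 4194304.

4194304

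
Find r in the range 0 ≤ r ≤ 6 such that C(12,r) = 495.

4

C(12,r) increases on 0 ≤ r ≤ 6. C(12,3) = 220 and C(12,4) = 495, so r = 4.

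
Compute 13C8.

C(13,8) = C(13,5) by symmetry.
C(13,5) = (13·12·11·10·9) / 5! = 154440 / 120 = 1287.

1287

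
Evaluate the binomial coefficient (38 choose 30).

48903492

C(38,30) = C(38,8) by symmetry.
C(38,8) = (38·37·36·35·34·33·32·31) / 8! = 1971788797440 / 40320 = 48903492.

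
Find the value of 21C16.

C(21,16) = C(21,5) by symmetry.
C(21,5) = (21·20·19·18·17) / 5! = 2441880 / 120 = 20349.

20349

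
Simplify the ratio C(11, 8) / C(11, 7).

1/2

C(n,k+1)/C(n,k) = (n−k)/(k+1) = (11−7)/(7+1) = 4/8 = 1/2.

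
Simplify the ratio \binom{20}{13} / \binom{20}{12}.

C(n,k+1)/C(n,k) = (n−k)/(k+1) = (20−12)/(12+1) = 8/13.

8/13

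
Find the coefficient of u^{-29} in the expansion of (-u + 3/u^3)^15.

General term: C(15,j)·(-u)^j·(3/u^3)^(15-j), with u-exponent 1j − 3(15−j) = 4j − 45.
Set 4j − 45 = -29: j = 4.
C(15,4) = 1365; (-1)^4 = 1; 3^11 = 177147.
Coefficient = 1365 · 1 · 177147 = 241805655.

241805655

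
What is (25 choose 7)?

480700

C(25,7) = (25·24·23·22·21·20·19) / 7! = 2422728000 / 5040 = 480700.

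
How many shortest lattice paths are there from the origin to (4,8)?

495

Each path is a sequence of 12 steps with 4 rights: C(12,4) = 495.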